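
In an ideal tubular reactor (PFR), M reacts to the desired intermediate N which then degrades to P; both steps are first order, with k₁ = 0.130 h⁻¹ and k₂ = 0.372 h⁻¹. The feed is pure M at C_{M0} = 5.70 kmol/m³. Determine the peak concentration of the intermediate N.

For a first-order series the maximum intermediate yield is C_{N,max}/C_{M0} = (k₁/k₂)^[k₂/(k₂−k₁)].
= (0.130/0.372)^(0.372/(0.372−0.130)) = (0.3495)^(1.537) = 0.1987.
C_{N,max} = 0.1987×5.70 = 1.13 kmol/m³.

1.13 kmol/m³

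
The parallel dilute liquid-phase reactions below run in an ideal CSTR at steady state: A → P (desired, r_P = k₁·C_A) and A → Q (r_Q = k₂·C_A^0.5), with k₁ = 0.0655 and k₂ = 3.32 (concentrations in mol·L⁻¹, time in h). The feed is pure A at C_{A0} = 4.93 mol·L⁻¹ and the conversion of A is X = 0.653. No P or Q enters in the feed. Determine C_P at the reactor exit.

Exit C_A = C_{A0}(1−X) = 4.93×0.347 = 1.711 mol·L⁻¹.
In a CSTR the entire volume is at exit conditions, so r_P = 0.0655×1.711 = 0.1121 and r_Q = 3.32×1.711^0.5 = 4.342.
Fraction of consumed A going to P: r_P/(r_P+r_Q) = 0.02516.
C_P = 0.02516·C_{A0}·X = 0.02516×4.93×0.653 = 0.0810 mol·L⁻¹.

0.0810 mol·L⁻¹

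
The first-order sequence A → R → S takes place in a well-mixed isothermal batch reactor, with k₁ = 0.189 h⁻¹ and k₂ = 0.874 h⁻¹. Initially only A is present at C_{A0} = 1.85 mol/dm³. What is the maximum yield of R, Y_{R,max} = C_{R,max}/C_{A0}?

0.142

At the optimum, C_{R,max}/C_{A0} = (k₁/k₂)^[k₂/(k₂−k₁)].
= (0.189/0.874)^(0.874/(0.874−0.189)) = (0.2162)^(1.276) = 0.1417.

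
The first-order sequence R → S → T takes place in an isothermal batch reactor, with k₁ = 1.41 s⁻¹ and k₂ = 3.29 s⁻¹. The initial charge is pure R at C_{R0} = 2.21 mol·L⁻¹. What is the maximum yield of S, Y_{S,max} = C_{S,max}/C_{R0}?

0.227

Evaluating C_S at t_opt = ln(k₂/k₁)/(k₂−k₁) gives C_{S,max}/C_{R0} = (k₁/k₂)^[k₂/(k₂−k₁)].
= (1.41/3.29)^(3.29/(3.29−1.41)) = (0.4286)^(1.750) = 0.2270.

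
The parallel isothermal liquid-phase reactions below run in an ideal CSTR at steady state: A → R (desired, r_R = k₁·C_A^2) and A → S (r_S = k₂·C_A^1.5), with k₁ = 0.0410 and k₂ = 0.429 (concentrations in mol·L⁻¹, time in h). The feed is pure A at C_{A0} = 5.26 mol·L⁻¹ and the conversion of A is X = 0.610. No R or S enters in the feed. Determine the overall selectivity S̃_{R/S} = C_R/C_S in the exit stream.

0.137

Exit C_A = C_{A0}(1−X) = 5.26×0.390 = 2.051 mol·L⁻¹.
In a CSTR the entire volume is at exit conditions, so r_R = 0.0410×2.051^2 = 0.1725 and r_S = 0.429×2.051^1.5 = 1.260.
Overall selectivity = C_R/C_S = r_Rτ/(r_Sτ) = r_R/r_S = 0.137.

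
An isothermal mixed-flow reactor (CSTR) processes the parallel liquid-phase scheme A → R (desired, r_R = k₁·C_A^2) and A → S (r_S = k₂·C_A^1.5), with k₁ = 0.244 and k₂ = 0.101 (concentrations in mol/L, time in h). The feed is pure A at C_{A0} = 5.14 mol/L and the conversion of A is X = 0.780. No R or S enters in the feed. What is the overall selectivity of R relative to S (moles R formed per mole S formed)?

2.57

Exit C_A = C_{A0}(1−X) = 5.14×0.220 = 1.131 mol/L.
In a CSTR the entire volume is at exit conditions, so r_R = 0.244×1.131^2 = 0.3120 and r_S = 0.101×1.131^1.5 = 0.1215.
Overall selectivity = C_R/C_S = r_Rτ/(r_Sτ) = r_R/r_S = 2.57.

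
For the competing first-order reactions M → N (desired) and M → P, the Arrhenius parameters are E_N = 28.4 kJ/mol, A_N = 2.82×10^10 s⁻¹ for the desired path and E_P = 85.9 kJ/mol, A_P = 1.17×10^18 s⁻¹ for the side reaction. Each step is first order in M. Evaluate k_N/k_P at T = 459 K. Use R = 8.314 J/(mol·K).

0.0843

With equal orders, S_{N/P} = k_N/k_P = (A_N/A_P)·exp[(E_P−E_N)/(RT)].
(E_P−E_N)/(RT) = (85.9−28.4)×10³/(8.314×459) = 57500/3816 = 15.07.
k_N/k_P = (2.82×10^10/1.17×10^18)·exp(15.07) = 2.410×10^-8 × 3.498×10^6 = 0.0843.
Since E_N < E_P, lowering the temperature improves selectivity toward N.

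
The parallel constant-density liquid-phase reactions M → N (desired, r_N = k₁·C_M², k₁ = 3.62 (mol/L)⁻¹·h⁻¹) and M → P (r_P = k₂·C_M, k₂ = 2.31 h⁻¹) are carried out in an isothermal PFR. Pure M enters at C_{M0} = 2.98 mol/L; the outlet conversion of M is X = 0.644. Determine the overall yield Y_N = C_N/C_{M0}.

C_M = C_{M0}(1−X) = 1.061 mol/L.
Along a PFR/batch, dC_P/dC_M = −r_P/(r_N+r_P) = −k₂/(k₂+k₁·C_M).
Integrating from C_{M0} to C_M: C_P = (2.31/3.62)·ln[(2.31+3.62·2.98)/(2.31+3.62·1.06)] = 0.6381·ln(13.10/6.150) = 0.4824 mol/L.
Then C_N = (C_{M0}−C_M) − C_P = 1.919 − 0.4824 = 1.437 mol/L.
Y_N = C_N/C_{M0} = 1.437/2.98 = 0.482.

0.482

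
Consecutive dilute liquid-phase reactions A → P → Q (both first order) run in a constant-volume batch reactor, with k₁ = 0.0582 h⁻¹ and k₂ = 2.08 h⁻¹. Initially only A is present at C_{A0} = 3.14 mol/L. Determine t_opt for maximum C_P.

1.77 h

The intermediate peaks when r₁ = r₂, i.e. k₁e^(−k₁t) = k₂e^(−k₂t), giving t_opt = ln(k₂/k₁)/(k₂−k₁).
= ln(2.08/0.0582)/(2.08−0.0582) = ln(35.74)/2.022 = 3.576/2.022 = 1.77 h.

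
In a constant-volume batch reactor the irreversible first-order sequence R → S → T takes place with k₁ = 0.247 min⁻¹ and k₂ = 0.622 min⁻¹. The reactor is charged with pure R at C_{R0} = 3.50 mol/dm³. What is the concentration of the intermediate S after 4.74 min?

For first-order series with pure R initially, C_S(t) = k₁C_{R0}/(k₂−k₁)·(e^(−k₁t) − e^(−k₂t)).
e^(−k₁t) = e^(−0.247×4.74) = e^(−1.171) = 0.3101; e^(−k₂t) = e^(−2.948) = 0.05243.
C_S = 0.247×3.50/(0.622−0.247) × (0.3101−0.05243) = 2.305×0.2577 = 0.5941 mol/dm³.

0.594 mol/dm³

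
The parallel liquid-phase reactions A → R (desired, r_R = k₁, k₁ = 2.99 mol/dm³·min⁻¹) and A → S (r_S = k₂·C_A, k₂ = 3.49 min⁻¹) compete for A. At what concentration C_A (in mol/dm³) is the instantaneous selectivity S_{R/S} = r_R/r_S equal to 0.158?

5.42 mol/dm³

S_{R/S} = (k₁/k₂)·C_A⁻¹ ⇒ C_A = (S·k₂/k₁)^(-1).
= (0.158×3.49/2.99)^(-1) = (0.1844)^(-1) = 5.42 mol/dm³.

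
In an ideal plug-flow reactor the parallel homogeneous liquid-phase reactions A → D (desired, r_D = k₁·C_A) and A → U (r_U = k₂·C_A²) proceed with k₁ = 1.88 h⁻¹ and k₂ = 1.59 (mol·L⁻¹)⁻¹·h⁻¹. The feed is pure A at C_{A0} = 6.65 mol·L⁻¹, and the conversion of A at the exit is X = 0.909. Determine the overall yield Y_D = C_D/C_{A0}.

0.263

C_A = C_{A0}(1−X) = 0.6051 mol·L⁻¹.
Along a PFR/batch, dC_D/dC_A = −r_D/(r_D+r_U) = −k₁/(k₁+k₂·C_A).
Integrating from C_{A0} to C_A: C_D = (1.88/1.59)·ln[(1.88+1.59·6.65)/(1.88+1.59·0.605)] = 1.182·ln(12.45/2.842) = 1.747 mol·L⁻¹.
Y_D = C_D/C_{A0} = 1.747/6.65 = 0.263.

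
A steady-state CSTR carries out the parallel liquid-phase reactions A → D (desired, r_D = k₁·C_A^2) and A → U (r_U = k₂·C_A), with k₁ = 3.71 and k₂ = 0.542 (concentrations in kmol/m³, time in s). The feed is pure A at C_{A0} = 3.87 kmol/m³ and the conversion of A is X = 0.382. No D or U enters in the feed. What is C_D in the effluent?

1.39 kmol/m³

Exit C_A = C_{A0}(1−X) = 3.87×0.618 = 2.392 kmol/m³.
A CSTR operates uniformly at the exit composition, giving r_D = 21.22 and r_U = 1.296 (each k·C_A^n at C_A = 2.392).
Fraction of consumed A going to D: r_D/(r_D+r_U) = 0.9424.
C_D = 0.9424·C_{A0}·X = 0.9424×3.87×0.382 = 1.39 kmol/m³.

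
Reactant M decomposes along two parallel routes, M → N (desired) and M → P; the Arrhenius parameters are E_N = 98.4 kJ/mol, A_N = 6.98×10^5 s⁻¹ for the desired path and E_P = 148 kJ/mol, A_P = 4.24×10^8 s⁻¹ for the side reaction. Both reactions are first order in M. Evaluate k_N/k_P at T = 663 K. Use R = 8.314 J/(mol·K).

13.3

Since both paths have the same order in M, the concentration cancels and S_{N/P} = k_N/k_P = (A_N/A_P)·exp[(E_P−E_N)/(RT)].
(E_P−E_N)/(RT) = (148−98.4)×10³/(8.314×663) = 49600/5512 = 8.998.
k_N/k_P = (6.98×10^5/4.24×10^8)·exp(8.998) = 0.001646 × 8089 = 13.3.
Since E_N < E_P, lowering the temperature improves selectivity toward N.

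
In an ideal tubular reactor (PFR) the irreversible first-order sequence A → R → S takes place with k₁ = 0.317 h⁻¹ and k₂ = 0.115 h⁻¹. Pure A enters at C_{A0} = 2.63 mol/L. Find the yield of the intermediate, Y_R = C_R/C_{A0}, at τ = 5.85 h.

For first-order series with pure A initially, C_R(τ) = k₁C_{A0}/(k₂−k₁)·(e^(−k₁τ) − e^(−k₂τ)).
e^(−k₁τ) = e^(−0.317×5.85) = e^(−1.854) = 0.1565; e^(−k₂τ) = e^(−0.6727) = 0.5103.
C_R = 0.317×2.63/(0.115−0.317) × (0.1565−0.5103) = (-4.127)×(-0.3538) = 1.460 mol/L.
Y_R = C_R/C_{A0} = 1.460/2.63 = 0.555.

0.555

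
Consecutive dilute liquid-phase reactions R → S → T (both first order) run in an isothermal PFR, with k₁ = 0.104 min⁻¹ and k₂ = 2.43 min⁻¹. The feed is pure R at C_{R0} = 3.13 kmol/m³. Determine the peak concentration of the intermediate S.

For a first-order series the maximum intermediate yield is C_{S,max}/C_{R0} = (k₁/k₂)^[k₂/(k₂−k₁)].
= (0.104/2.43)^(2.43/(2.43−0.104)) = (0.04280)^(1.045) = 0.03717.
C_{S,max} = 0.03717×3.13 = 0.116 kmol/m³.

0.116 kmol/m³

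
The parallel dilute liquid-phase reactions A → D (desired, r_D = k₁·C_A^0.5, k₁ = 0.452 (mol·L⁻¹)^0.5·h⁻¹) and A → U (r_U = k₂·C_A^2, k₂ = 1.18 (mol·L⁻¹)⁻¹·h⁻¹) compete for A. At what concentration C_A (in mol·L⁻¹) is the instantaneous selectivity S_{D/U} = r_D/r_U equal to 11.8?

0.102 mol·L⁻¹

S_{D/U} = (k₁/k₂)·C_A^-1.5 ⇒ C_A = (S·k₂/k₁)^(1/(-1.5)).
= (11.8×1.18/0.452)^(-0.6667) = (30.81)^(-0.6667) = 0.102 mol·L⁻¹.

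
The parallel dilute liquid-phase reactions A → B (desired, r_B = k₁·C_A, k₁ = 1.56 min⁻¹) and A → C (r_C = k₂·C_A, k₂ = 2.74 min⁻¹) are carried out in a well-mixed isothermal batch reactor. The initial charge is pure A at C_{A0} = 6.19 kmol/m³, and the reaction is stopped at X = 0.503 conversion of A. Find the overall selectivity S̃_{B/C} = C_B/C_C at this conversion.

0.569

C_A = C_{A0}(1−X) = 3.076 kmol/m³.
Both paths are first order in A, so the instantaneous fraction to B is constant: dC_B/d(−C_A) = k₁/(k₁+k₂) = 0.3628.
C_B = 0.3628·(C_{A0}−C_A) = 0.3628×3.114 = 1.13 kmol/m³.
C_C = (C_{A0}−C_A)−C_B = 1.984 kmol/m³; S̃_{B/C} = 1.130/1.984 = 0.569.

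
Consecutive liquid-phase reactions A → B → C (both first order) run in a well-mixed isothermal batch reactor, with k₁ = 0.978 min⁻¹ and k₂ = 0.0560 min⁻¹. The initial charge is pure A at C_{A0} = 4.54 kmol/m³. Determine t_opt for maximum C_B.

The intermediate peaks when r₁ = r₂, i.e. k₁e^(−k₁t) = k₂e^(−k₂t), giving t_opt = ln(k₂/k₁)/(k₂−k₁).
= ln(0.0560/0.978)/(0.0560−0.978) = ln(0.05726)/-0.9220 = -2.860/-0.9220 = 3.10 min.

3.10 min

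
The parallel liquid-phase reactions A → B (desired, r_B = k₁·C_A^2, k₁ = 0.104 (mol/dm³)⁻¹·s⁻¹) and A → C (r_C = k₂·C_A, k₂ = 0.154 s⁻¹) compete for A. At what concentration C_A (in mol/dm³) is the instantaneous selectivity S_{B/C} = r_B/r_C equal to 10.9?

16.1 mol/dm³

S_{B/C} = (k₁/k₂)·C_A ⇒ C_A = S·k₂/k₁.
= 10.9×0.154/0.104 = 16.1 mol/dm³.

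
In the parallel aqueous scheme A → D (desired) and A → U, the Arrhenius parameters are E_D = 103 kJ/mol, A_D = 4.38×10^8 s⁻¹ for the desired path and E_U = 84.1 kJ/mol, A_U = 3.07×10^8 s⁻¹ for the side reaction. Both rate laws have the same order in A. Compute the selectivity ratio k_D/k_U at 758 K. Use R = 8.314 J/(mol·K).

0.0711

k_D/k_U = (A_D/A_U)·exp[−(E_D−E_U)/(RT)] = (A_D/A_U)·exp[(E_U−E_D)/(RT)].
(E_U−E_D)/(RT) = (84.1−103)×10³/(8.314×758) = -18900/6302 = -2.999.
k_D/k_U = (4.38×10^8/3.07×10^8)·exp(-2.999) = 1.427 × 0.04983 = 0.0711.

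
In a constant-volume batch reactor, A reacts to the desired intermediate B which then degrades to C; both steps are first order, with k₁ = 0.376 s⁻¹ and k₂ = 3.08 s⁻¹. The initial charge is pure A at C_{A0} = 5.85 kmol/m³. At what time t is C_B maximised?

0.778 s

Setting dC_B/dt = 0 gives t_opt = ln(k₂/k₁)/(k₂−k₁).
= ln(3.08/0.376)/(3.08−0.376) = ln(8.191)/2.704 = 2.103/2.704 = 0.778 s.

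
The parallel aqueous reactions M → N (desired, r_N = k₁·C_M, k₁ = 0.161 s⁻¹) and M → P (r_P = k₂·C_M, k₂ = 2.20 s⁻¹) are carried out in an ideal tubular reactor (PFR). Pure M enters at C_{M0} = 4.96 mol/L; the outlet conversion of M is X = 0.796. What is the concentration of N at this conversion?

C_M = C_{M0}(1−X) = 1.012 mol/L.
Both paths are first order in M, so the instantaneous fraction to N is constant: dC_N/d(−C_M) = k₁/(k₁+k₂) = 0.06819.
C_N = 0.06819·(C_{M0}−C_M) = 0.06819×3.948 = 0.269 mol/L.

0.269 mol/L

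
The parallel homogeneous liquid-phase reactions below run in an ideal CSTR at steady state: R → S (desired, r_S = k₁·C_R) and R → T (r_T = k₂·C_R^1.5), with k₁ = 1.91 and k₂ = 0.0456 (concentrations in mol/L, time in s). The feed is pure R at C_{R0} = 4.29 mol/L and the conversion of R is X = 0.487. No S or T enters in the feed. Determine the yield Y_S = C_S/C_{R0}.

0.470

Exit C_R = C_{R0}(1−X) = 4.29×0.513 = 2.201 mol/L.
Rates in a CSTR are evaluated at the outlet concentration: r_S = 1.91×2.201 = 4.203, r_T = 0.0456×2.201^1.5 = 0.1489.
Fraction of consumed R going to S: r_S/(r_S+r_T) = 0.9658.
C_S = 0.9658·C_{R0}·X = 0.9658×4.29×0.487 = 2.02 mol/L; Y_S = C_S/C_{R0} = 0.470.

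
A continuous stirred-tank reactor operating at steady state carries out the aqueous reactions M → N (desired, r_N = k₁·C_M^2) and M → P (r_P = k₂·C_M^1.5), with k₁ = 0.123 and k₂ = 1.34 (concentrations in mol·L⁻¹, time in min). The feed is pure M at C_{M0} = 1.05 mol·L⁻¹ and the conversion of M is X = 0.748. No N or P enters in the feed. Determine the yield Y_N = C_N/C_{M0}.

Exit C_M = C_{M0}(1−X) = 1.05×0.252 = 0.2646 mol·L⁻¹.
A CSTR operates uniformly at the exit composition, giving r_N = 0.008612 and r_P = 0.1824 (each k·C_M^n at C_M = 0.2646).
Fraction of consumed M going to N: r_N/(r_N+r_P) = 0.04509.
C_N = 0.04509·C_{M0}·X = 0.04509×1.05×0.748 = 0.0354 mol·L⁻¹; Y_N = C_N/C_{M0} = 0.0337.

0.0337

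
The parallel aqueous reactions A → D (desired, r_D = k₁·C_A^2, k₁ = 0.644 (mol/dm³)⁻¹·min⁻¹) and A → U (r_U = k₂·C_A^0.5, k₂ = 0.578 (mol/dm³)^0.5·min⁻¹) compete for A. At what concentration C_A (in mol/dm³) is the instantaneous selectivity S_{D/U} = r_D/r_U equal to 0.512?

S_{D/U} = (k₁/k₂)·C_A^1.5 ⇒ C_A = (S·k₂/k₁)^(1/1.5).
= (0.512×0.578/0.644)^(0.6667) = (0.4595)^(0.6667) = 0.595 mol/dm³.

0.595 mol/dm³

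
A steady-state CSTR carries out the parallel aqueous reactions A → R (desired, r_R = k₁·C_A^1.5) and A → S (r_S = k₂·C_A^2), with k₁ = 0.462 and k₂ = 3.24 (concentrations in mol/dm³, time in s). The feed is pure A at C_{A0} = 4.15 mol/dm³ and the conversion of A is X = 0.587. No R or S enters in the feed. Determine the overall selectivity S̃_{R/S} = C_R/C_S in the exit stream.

Exit C_A = C_{A0}(1−X) = 4.15×0.413 = 1.714 mol/dm³.
A CSTR operates uniformly at the exit composition, giving r_R = 1.037 and r_S = 9.518 (each k·C_A^n at C_A = 1.714).
Overall selectivity = C_R/C_S = r_Rτ/(r_Sτ) = r_R/r_S = 0.109.

0.109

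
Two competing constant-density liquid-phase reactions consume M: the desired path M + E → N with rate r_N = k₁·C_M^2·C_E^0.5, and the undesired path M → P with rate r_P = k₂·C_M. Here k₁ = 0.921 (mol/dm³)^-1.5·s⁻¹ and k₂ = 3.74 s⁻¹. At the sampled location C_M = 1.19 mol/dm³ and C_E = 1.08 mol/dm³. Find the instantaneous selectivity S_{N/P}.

S_{N/P} = r_N/r_P = (k₁·C_M^2·C_E^0.5)/(k₂·C_M) = (k₁/k₂)·C_M·C_E^0.5.
= (0.921×1.190^2×1.080^0.5) / (3.74×1.190) = 1.355/4.451 = 0.305.
Since the desired path is higher order in M, keeping C_M high (PFR or concentrated feed) favours N.

0.305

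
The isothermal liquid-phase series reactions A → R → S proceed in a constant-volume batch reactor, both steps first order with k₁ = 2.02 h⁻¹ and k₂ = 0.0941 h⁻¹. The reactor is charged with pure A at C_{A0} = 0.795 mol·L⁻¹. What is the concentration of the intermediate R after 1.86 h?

0.680 mol·L⁻¹

For first-order series with pure A initially, C_R(t) = k₁C_{A0}/(k₂−k₁)·(e^(−k₁t) − e^(−k₂t)).
e^(−k₁t) = e^(−2.02×1.86) = e^(−3.757) = 0.02335; e^(−k₂t) = e^(−0.1750) = 0.8394.
C_R = 2.02×0.795/(0.0941−2.02) × (0.02335−0.8394) = (-0.8338)×(-0.8161) = 0.6805 mol·L⁻¹.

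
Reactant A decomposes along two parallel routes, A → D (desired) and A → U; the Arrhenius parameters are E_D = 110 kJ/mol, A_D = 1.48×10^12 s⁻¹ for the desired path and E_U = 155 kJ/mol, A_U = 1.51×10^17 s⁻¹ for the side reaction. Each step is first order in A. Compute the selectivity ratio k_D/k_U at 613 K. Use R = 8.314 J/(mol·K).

With equal orders, S_{D/U} = k_D/k_U = (A_D/A_U)·exp[(E_U−E_D)/(RT)].
(E_U−E_D)/(RT) = (155−110)×10³/(8.314×613) = 45000/5096 = 8.830.
k_D/k_U = (1.48×10^12/1.51×10^17)·exp(8.830) = 9.801×10^-6 × 6834 = 0.0670.
Since E_D < E_U, lowering the temperature improves selectivity toward D.

0.0670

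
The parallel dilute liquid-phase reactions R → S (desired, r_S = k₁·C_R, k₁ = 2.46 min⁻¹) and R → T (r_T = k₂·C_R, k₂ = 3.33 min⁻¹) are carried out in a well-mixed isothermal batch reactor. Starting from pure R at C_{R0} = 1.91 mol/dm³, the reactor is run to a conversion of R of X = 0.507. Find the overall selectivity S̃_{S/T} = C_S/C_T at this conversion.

C_R = C_{R0}(1−X) = 0.9416 mol/dm³.
Both paths are first order in R, so the instantaneous fraction to S is constant: dC_S/d(−C_R) = k₁/(k₁+k₂) = 0.4249.
C_S = 0.4249·(C_{R0}−C_R) = 0.4249×0.9684 = 0.411 mol/dm³.
C_T = (C_{R0}−C_R)−C_S = 0.5569 mol/dm³; S̃_{S/T} = 0.4114/0.5569 = 0.739.

0.739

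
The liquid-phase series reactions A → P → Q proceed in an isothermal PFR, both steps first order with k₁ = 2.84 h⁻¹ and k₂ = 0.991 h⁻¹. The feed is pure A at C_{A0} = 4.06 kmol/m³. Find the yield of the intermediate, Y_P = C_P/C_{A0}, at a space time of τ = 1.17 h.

0.426

For first-order series with pure A initially, C_P(τ) = k₁C_{A0}/(k₂−k₁)·(e^(−k₁τ) − e^(−k₂τ)).
e^(−k₁τ) = e^(−2.84×1.17) = e^(−3.323) = 0.03605; e^(−k₂τ) = e^(−1.159) = 0.3137.
C_P = 2.84×4.06/(0.991−2.84) × (0.03605−0.3137) = (-6.236)×(-0.2776) = 1.731 kmol/m³.
Y_P = C_P/C_{A0} = 1.731/4.06 = 0.426.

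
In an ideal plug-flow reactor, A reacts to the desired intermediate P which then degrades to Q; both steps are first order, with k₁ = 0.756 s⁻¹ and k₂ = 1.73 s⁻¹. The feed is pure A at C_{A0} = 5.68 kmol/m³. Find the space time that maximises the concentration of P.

0.850 s

Setting dC_P/dτ = 0 gives τ_opt = ln(k₂/k₁)/(k₂−k₁).
= ln(1.73/0.756)/(1.73−0.756) = ln(2.288)/0.9740 = 0.8278/0.9740 = 0.850 s.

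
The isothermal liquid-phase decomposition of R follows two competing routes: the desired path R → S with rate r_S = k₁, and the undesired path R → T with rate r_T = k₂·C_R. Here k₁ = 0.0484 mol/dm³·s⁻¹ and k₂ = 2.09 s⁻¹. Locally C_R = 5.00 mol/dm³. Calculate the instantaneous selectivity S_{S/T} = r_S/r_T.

S_{S/T} = r_S/r_T = (k₁)/(k₂·C_R) = (k₁/k₂)·C_R⁻¹.
= (0.0484) / (2.09×5.000) = 0.04840/10.45 = 0.00463.
The undesired path is higher order in R, so low C_R (CSTR or dilute feed) favours S.

0.00463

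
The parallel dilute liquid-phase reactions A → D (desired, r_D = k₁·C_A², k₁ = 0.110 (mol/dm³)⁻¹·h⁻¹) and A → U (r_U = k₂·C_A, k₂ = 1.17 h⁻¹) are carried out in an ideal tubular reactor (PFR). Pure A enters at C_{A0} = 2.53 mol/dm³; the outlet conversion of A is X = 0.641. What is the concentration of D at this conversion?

C_A = C_{A0}(1−X) = 0.9083 mol/dm³.
Along a PFR/batch, dC_U/dC_A = −r_U/(r_D+r_U) = −k₂/(k₂+k₁·C_A).
Integrating from C_{A0} to C_A: C_U = (1.17/0.110)·ln[(1.17+0.110·2.53)/(1.17+0.110·0.908)] = 10.64·ln(1.448/1.270) = 1.398 mol/dm³.
Then C_D = (C_{A0}−C_A) − C_U = 1.622 − 1.398 = 0.2236 mol/dm³.

0.224 mol/dm³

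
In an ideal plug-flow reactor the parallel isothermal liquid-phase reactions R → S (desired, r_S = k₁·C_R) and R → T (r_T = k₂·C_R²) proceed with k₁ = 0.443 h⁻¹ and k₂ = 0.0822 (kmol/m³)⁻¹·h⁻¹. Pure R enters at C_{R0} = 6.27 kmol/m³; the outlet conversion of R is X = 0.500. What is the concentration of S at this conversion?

C_R = C_{R0}(1−X) = 3.135 kmol/m³.
Along a PFR/batch, dC_S/dC_R = −r_S/(r_S+r_T) = −k₁/(k₁+k₂·C_R).
Integrating from C_{R0} to C_R: C_S = (0.443/0.0822)·ln[(0.443+0.0822·6.27)/(0.443+0.0822·3.13)] = 5.389·ln(0.9584/0.7007) = 1.688 kmol/m³.

1.69 kmol/m³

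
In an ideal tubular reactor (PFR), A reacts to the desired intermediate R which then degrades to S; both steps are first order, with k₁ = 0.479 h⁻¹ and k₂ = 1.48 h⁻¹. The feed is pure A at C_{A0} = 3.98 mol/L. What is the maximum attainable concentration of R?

0.751 mol/L

Evaluating C_R at τ_opt = ln(k₂/k₁)/(k₂−k₁) gives C_{R,max}/C_{A0} = (k₁/k₂)^[k₂/(k₂−k₁)].
= (0.479/1.48)^(1.48/(1.48−0.479)) = (0.3236)^(1.479) = 0.1886.
C_{R,max} = 0.1886×3.98 = 0.751 mol/L.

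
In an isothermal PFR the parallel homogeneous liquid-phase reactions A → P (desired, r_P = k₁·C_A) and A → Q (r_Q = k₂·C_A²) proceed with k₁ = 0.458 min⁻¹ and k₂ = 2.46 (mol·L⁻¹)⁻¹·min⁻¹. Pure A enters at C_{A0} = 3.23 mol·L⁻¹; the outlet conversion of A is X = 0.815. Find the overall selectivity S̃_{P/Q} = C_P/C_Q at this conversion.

C_A = C_{A0}(1−X) = 0.5976 mol·L⁻¹.
Along a PFR/batch, dC_P/dC_A = −r_P/(r_P+r_Q) = −k₁/(k₁+k₂·C_A).
Integrating from C_{A0} to C_A: C_P = (0.458/2.46)·ln[(0.458+2.46·3.23)/(0.458+2.46·0.598)] = 0.1862·ln(8.404/1.928) = 0.2741 mol·L⁻¹.
C_Q = (C_{A0}−C_A)−C_P = 2.358 mol·L⁻¹; S̃_{P/Q} = 0.2741/2.358 = 0.116.

0.116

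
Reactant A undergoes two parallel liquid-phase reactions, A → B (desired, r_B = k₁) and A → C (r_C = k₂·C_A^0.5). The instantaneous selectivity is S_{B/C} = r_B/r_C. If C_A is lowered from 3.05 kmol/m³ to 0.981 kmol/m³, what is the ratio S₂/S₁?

1.76

S_{B/C} = (k₁/k₂)·C_A^-0.5, so S₂/S₁ = (C_{A,2}/C_{A,1})^-0.5.
= (0.981/3.05)^(-0.5) = (0.3216)^(-0.5) = 1.76.
Selectivity toward B rises as C_A falls — low-concentration operation is favoured.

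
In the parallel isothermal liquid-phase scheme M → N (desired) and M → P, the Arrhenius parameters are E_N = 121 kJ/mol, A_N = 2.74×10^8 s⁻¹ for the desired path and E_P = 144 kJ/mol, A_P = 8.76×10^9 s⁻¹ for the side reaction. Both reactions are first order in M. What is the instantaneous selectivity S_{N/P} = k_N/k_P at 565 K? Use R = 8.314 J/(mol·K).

4.18

Since both paths have the same order in M, the concentration cancels and S_{N/P} = k_N/k_P = (A_N/A_P)·exp[(E_P−E_N)/(RT)].
(E_P−E_N)/(RT) = (144−121)×10³/(8.314×565) = 23000/4697 = 4.896.
k_N/k_P = (2.74×10^8/8.76×10^9)·exp(4.896) = 0.03128 × 133.8 = 4.18.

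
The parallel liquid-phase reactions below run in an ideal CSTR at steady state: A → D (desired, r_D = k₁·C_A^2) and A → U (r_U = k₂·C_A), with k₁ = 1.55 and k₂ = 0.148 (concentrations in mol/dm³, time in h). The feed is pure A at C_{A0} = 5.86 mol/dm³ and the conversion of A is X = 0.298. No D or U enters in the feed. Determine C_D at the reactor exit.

1.71 mol/dm³

Exit C_A = C_{A0}(1−X) = 5.86×0.702 = 4.114 mol/dm³.
A CSTR operates uniformly at the exit composition, giving r_D = 26.23 and r_U = 0.6088 (each k·C_A^n at C_A = 4.114).
Fraction of consumed A going to D: r_D/(r_D+r_U) = 0.9773.
C_D = 0.9773·C_{A0}·X = 0.9773×5.86×0.298 = 1.71 mol/dm³.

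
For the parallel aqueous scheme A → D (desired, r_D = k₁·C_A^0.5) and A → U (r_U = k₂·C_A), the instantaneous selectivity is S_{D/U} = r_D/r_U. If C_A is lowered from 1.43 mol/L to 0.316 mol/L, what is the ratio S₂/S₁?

S_{D/U} = (k₁/k₂)·C_A^-0.5, so S₂/S₁ = (C_{A,2}/C_{A,1})^-0.5.
= (0.316/1.43)^(-0.5) = (0.2210)^(-0.5) = 2.13.
Selectivity toward D rises as C_A falls — low-concentration operation is favoured.

2.13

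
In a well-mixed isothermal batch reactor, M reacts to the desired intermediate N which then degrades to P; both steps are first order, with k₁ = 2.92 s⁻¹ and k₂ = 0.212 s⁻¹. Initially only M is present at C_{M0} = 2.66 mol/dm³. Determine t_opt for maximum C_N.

The intermediate peaks when r₁ = r₂, i.e. k₁e^(−k₁t) = k₂e^(−k₂t), giving t_opt = ln(k₂/k₁)/(k₂−k₁).
= ln(0.212/2.92)/(0.212−2.92) = ln(0.07260)/-2.708 = -2.623/-2.708 = 0.969 s.

0.969 s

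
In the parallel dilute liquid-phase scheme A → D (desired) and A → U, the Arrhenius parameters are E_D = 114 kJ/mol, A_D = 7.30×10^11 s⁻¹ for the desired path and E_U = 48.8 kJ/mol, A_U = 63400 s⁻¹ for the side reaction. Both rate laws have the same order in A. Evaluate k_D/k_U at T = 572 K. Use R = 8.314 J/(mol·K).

With equal orders, S_{D/U} = k_D/k_U = (A_D/A_U)·exp[(E_U−E_D)/(RT)].
(E_U−E_D)/(RT) = (48.8−114)×10³/(8.314×572) = -65200/4756 = -13.71.
k_D/k_U = (7.30×10^11/63400)·exp(-13.71) = 1.151×10^7 × 1.111×10^-6 = 12.8.
Since E_D > E_U, raising the temperature improves selectivity toward D.

12.8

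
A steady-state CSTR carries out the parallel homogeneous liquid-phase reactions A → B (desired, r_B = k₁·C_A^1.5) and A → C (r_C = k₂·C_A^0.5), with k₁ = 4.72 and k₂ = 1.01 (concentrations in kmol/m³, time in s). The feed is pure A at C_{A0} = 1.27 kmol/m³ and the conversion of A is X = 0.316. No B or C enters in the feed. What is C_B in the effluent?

Exit C_A = C_{A0}(1−X) = 1.27×0.684 = 0.8687 kmol/m³.
Rates in a CSTR are evaluated at the outlet concentration: r_B = 4.72×0.8687^1.5 = 3.821, r_C = 1.01×0.8687^0.5 = 0.9414.
Fraction of consumed A going to B: r_B/(r_B+r_C) = 0.8024.
C_B = 0.8024·C_{A0}·X = 0.8024×1.27×0.316 = 0.322 kmol/m³.

0.322 kmol/m³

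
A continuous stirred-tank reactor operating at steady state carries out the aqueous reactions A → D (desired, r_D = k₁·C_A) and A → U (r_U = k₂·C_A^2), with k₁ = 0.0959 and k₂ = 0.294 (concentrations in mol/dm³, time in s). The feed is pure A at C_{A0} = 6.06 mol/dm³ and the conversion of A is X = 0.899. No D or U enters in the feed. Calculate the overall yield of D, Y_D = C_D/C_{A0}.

Exit C_A = C_{A0}(1−X) = 6.06×0.101 = 0.6121 mol/dm³.
A CSTR operates uniformly at the exit composition, giving r_D = 0.05870 and r_U = 0.1101 (each k·C_A^n at C_A = 0.6121).
Fraction of consumed A going to D: r_D/(r_D+r_U) = 0.3477.
C_D = 0.3477·C_{A0}·X = 0.3477×6.06×0.899 = 1.89 mol/dm³; Y_D = C_D/C_{A0} = 0.313.

0.313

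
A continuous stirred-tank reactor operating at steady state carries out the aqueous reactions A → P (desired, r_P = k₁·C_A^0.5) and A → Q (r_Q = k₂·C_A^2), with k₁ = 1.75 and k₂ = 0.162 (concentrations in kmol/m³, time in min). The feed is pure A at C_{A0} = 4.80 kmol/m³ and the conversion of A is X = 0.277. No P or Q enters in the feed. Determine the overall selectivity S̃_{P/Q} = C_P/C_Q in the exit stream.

Exit C_A = C_{A0}(1−X) = 4.80×0.723 = 3.470 kmol/m³.
Rates in a CSTR are evaluated at the outlet concentration: r_P = 1.75×3.470^0.5 = 3.260, r_Q = 0.162×3.470^2 = 1.951.
Overall selectivity = C_P/C_Q = r_Pτ/(r_Qτ) = r_P/r_Q = 1.67.

1.67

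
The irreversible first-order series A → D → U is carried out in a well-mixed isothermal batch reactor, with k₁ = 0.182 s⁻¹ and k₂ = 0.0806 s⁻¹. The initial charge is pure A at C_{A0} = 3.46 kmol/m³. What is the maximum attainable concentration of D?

Evaluating C_D at t_opt = ln(k₂/k₁)/(k₂−k₁) gives C_{D,max}/C_{A0} = (k₁/k₂)^[k₂/(k₂−k₁)].
= (0.182/0.0806)^(0.0806/(0.0806−0.182)) = (2.258)^(-0.7949) = 0.5234.
C_{D,max} = 0.5234×3.46 = 1.81 kmol/m³.

1.81 kmol/m³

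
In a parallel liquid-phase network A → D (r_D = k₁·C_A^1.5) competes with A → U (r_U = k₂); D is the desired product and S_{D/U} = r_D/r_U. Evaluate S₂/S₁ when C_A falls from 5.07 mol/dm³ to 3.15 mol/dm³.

S_{D/U} = (k₁/k₂)·C_A^1.5, so S₂/S₁ = (C_{A,2}/C_{A,1})^1.5.
= (3.15/5.07)^1.5 = (0.6213)^1.5 = 0.490.

0.490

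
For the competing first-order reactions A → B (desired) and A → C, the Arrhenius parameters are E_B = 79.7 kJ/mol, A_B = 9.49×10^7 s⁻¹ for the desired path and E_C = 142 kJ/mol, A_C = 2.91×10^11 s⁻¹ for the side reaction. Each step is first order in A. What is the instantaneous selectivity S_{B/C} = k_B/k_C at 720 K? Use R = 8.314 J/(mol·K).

k_B/k_C = (A_B/A_C)·exp[−(E_B−E_C)/(RT)] = (A_B/A_C)·exp[(E_C−E_B)/(RT)].
(E_C−E_B)/(RT) = (142−79.7)×10³/(8.314×720) = 62300/5986 = 10.41.
k_B/k_C = (9.49×10^7/2.91×10^11)·exp(10.41) = 3.261×10^-4 × 33106 = 10.8.

10.8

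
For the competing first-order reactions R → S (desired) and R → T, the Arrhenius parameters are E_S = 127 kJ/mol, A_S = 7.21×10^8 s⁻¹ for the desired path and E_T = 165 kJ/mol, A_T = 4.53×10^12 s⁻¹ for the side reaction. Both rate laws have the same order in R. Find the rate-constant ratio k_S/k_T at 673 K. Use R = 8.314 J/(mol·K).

k_S/k_T = (A_S/A_T)·exp[−(E_S−E_T)/(RT)] = (A_S/A_T)·exp[(E_T−E_S)/(RT)].
(E_T−E_S)/(RT) = (165−127)×10³/(8.314×673) = 38000/5595 = 6.791.
k_S/k_T = (7.21×10^8/4.53×10^12)·exp(6.791) = 1.592×10^-4 × 890.1 = 0.142.
Since E_S < E_T, lowering the temperature improves selectivity toward S.

0.142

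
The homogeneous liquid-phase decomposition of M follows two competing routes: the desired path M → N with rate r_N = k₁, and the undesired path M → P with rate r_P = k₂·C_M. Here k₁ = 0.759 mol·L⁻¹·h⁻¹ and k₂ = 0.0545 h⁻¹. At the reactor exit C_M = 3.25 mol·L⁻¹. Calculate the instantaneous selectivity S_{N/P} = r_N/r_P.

4.29

S_{N/P} = r_N/r_P = (k₁)/(k₂·C_M) = (k₁/k₂)·C_M⁻¹.
= (0.759) / (0.0545×3.250) = 0.7590/0.1771 = 4.29.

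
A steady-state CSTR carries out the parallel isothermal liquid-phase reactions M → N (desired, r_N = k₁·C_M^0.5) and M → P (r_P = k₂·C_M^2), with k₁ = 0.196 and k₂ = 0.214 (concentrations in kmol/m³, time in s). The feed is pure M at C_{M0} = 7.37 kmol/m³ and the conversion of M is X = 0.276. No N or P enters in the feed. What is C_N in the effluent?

Exit C_M = C_{M0}(1−X) = 7.37×0.724 = 5.336 kmol/m³.
Rates in a CSTR are evaluated at the outlet concentration: r_N = 0.196×5.336^0.5 = 0.4528, r_P = 0.214×5.336^2 = 6.093.
Fraction of consumed M going to N: r_N/(r_N+r_P) = 0.06917.
C_N = 0.06917·C_{M0}·X = 0.06917×7.37×0.276 = 0.141 kmol/m³.

0.141 kmol/m³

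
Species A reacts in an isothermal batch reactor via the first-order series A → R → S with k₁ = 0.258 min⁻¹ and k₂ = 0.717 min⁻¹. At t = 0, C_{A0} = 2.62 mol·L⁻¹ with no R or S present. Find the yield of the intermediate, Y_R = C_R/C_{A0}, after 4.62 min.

For first-order series with pure A initially, C_R(t) = k₁C_{A0}/(k₂−k₁)·(e^(−k₁t) − e^(−k₂t)).
e^(−k₁t) = e^(−0.258×4.62) = e^(−1.192) = 0.3036; e^(−k₂t) = e^(−3.313) = 0.03642.
C_R = 0.258×2.62/(0.717−0.258) × (0.3036−0.03642) = 1.473×0.2672 = 0.3935 mol·L⁻¹.
Y_R = C_R/C_{A0} = 0.3935/2.62 = 0.150.

0.150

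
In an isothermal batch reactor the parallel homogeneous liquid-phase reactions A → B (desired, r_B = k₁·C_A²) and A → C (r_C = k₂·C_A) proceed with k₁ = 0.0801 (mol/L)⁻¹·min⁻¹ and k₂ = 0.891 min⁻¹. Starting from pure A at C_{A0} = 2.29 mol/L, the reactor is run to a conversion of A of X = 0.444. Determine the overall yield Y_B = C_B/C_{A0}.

0.0611

C_A = C_{A0}(1−X) = 1.273 mol/L.
Along a PFR/batch, dC_C/dC_A = −r_C/(r_B+r_C) = −k₂/(k₂+k₁·C_A).
Integrating from C_{A0} to C_A: C_C = (0.891/0.0801)·ln[(0.891+0.0801·2.29)/(0.891+0.0801·1.27)] = 11.12·ln(1.074/0.9930) = 0.8768 mol/L.
Then C_B = (C_{A0}−C_A) − C_C = 1.017 − 0.8768 = 0.1399 mol/L.
Y_B = C_B/C_{A0} = 0.1399/2.29 = 0.0611.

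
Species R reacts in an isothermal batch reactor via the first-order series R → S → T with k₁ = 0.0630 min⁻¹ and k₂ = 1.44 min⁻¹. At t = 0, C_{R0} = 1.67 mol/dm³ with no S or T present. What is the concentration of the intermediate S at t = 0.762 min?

0.0473 mol/dm³

Solving the coupled first-order balances gives C_S(t) = [k₁/(k₂−k₁)]·C_{R0}·(e^(−k₁t) − e^(−k₂t)).
e^(−k₁t) = e^(−0.0630×0.762) = e^(−0.04801) = 0.9531; e^(−k₂t) = e^(−1.097) = 0.3338.
C_S = 0.0630×1.67/(1.44−0.0630) × (0.9531−0.3338) = 0.07641×0.6194 = 0.04732 mol/dm³.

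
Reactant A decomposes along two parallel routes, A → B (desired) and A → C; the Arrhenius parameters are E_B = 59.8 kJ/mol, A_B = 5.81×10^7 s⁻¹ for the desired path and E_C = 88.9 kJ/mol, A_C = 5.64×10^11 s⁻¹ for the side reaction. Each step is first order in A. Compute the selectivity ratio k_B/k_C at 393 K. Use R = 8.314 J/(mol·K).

0.760

k_B/k_C = (A_B/A_C)·exp[−(E_B−E_C)/(RT)] = (A_B/A_C)·exp[(E_C−E_B)/(RT)].
(E_C−E_B)/(RT) = (88.9−59.8)×10³/(8.314×393) = 29100/3267 = 8.906.
k_B/k_C = (5.81×10^7/5.64×10^11)·exp(8.906) = 1.030×10^-4 × 7377 = 0.760.
Since E_B < E_C, lowering the temperature improves selectivity toward B.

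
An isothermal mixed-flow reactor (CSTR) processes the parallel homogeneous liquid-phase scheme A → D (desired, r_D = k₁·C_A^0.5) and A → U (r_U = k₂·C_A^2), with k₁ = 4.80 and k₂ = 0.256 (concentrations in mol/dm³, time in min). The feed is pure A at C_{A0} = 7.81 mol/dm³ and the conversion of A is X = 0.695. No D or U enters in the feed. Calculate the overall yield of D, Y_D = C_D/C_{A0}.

Exit C_A = C_{A0}(1−X) = 7.81×0.305 = 2.382 mol/dm³.
A CSTR operates uniformly at the exit composition, giving r_D = 7.408 and r_U = 1.453 (each k·C_A^n at C_A = 2.382).
Fraction of consumed A going to D: r_D/(r_D+r_U) = 0.8361.
C_D = 0.8361·C_{A0}·X = 0.8361×7.81×0.695 = 4.54 mol/dm³; Y_D = C_D/C_{A0} = 0.581.

0.581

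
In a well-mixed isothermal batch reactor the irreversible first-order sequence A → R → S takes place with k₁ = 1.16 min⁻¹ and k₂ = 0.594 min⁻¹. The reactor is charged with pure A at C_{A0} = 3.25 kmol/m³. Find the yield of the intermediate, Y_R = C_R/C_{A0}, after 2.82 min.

For first-order series with pure A initially, C_R(t) = k₁C_{A0}/(k₂−k₁)·(e^(−k₁t) − e^(−k₂t)).
e^(−k₁t) = e^(−1.16×2.82) = e^(−3.271) = 0.03796; e^(−k₂t) = e^(−1.675) = 0.1873.
C_R = 1.16×3.25/(0.594−1.16) × (0.03796−0.1873) = (-6.661)×(-0.1493) = 0.9947 kmol/m³.
Y_R = C_R/C_{A0} = 0.9947/3.25 = 0.306.

0.306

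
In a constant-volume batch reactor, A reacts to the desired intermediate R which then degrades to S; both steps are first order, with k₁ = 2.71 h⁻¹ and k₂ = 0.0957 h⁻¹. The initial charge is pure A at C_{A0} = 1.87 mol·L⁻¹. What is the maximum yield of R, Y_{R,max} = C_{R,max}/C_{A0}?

At the optimum, C_{R,max}/C_{A0} = (k₁/k₂)^[k₂/(k₂−k₁)].
= (2.71/0.0957)^(0.0957/(0.0957−2.71)) = (28.32)^(-0.03661) = 0.8848.

0.885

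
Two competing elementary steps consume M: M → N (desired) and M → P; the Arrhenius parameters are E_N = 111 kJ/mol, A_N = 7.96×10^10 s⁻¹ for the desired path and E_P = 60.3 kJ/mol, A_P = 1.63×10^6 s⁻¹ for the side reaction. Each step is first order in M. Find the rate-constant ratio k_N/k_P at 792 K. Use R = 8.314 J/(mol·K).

22.1

Since both paths have the same order in M, the concentration cancels and S_{N/P} = k_N/k_P = (A_N/A_P)·exp[(E_P−E_N)/(RT)].
(E_P−E_N)/(RT) = (60.3−111)×10³/(8.314×792) = -50700/6585 = -7.700.
k_N/k_P = (7.96×10^10/1.63×10^6)·exp(-7.700) = 48834 × 4.530×10^-4 = 22.1.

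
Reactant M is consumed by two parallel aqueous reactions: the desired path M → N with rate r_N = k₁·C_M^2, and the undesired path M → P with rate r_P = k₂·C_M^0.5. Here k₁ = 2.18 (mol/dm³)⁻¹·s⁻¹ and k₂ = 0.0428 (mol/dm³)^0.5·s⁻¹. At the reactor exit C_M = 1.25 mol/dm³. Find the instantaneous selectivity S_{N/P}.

71.2

S_{N/P} = r_N/r_P = (k₁·C_M^2)/(k₂·C_M^0.5) = (k₁/k₂)·C_M^1.5.
= (2.18×1.250^2) / (0.0428×1.250^0.5) = 3.406/0.04785 = 71.2.
Since the desired path is higher order in M, keeping C_M high (PFR or concentrated feed) favours N.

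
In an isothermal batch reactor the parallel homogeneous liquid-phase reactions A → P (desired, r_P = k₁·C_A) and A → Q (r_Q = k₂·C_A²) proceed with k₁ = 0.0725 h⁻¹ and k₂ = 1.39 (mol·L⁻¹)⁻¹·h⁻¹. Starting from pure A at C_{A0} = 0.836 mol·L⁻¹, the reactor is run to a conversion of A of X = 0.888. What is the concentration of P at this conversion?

0.0942 mol·L⁻¹

C_A = C_{A0}(1−X) = 0.09363 mol·L⁻¹.
Along a PFR/batch, dC_P/dC_A = −r_P/(r_P+r_Q) = −k₁/(k₁+k₂·C_A).
Integrating from C_{A0} to C_A: C_P = (0.0725/1.39)·ln[(0.0725+1.39·0.836)/(0.0725+1.39·0.0936)] = 0.05216·ln(1.235/0.2026) = 0.09425 mol·L⁻¹.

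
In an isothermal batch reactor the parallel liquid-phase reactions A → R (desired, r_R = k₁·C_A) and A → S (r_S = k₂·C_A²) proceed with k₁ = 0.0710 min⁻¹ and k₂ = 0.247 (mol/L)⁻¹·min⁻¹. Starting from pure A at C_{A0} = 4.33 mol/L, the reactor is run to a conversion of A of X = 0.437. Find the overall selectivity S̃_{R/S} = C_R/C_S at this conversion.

C_A = C_{A0}(1−X) = 2.438 mol/L.
Along a PFR/batch, dC_R/dC_A = −r_R/(r_R+r_S) = −k₁/(k₁+k₂·C_A).
Integrating from C_{A0} to C_A: C_R = (0.0710/0.247)·ln[(0.0710+0.247·4.33)/(0.0710+0.247·2.44)] = 0.2874·ln(1.141/0.6731) = 0.1516 mol/L.
C_S = (C_{A0}−C_A)−C_R = 1.741 mol/L; S̃_{R/S} = 0.1516/1.741 = 0.0871.

0.0871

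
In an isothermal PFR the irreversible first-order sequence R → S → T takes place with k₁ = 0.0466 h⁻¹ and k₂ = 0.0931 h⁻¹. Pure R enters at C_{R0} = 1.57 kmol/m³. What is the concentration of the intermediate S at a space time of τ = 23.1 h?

0.353 kmol/m³

For first-order series with pure R initially, C_S(τ) = k₁C_{R0}/(k₂−k₁)·(e^(−k₁τ) − e^(−k₂τ)).
e^(−k₁τ) = e^(−0.0466×23.1) = e^(−1.076) = 0.3408; e^(−k₂τ) = e^(−2.151) = 0.1164.
C_S = 0.0466×1.57/(0.0931−0.0466) × (0.3408−0.1164) = 1.573×0.2244 = 0.3530 kmol/m³.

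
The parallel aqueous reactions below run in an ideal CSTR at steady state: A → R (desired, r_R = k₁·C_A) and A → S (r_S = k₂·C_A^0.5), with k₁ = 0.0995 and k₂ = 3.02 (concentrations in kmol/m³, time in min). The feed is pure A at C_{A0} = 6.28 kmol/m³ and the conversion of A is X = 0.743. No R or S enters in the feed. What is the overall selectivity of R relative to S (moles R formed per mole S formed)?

Exit C_A = C_{A0}(1−X) = 6.28×0.257 = 1.614 kmol/m³.
A CSTR operates uniformly at the exit composition, giving r_R = 0.1606 and r_S = 3.837 (each k·C_A^n at C_A = 1.614).
Overall selectivity = C_R/C_S = r_Rτ/(r_Sτ) = r_R/r_S = 0.0419.

0.0419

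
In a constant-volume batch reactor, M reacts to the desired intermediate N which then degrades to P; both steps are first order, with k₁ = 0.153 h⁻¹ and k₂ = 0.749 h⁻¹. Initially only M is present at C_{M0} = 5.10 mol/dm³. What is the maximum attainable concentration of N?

At the optimum, C_{N,max}/C_{M0} = (k₁/k₂)^[k₂/(k₂−k₁)].
= (0.153/0.749)^(0.749/(0.749−0.153)) = (0.2043)^(1.257) = 0.1359.
C_{N,max} = 0.1359×5.10 = 0.693 mol/dm³.

0.693 mol/dm³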